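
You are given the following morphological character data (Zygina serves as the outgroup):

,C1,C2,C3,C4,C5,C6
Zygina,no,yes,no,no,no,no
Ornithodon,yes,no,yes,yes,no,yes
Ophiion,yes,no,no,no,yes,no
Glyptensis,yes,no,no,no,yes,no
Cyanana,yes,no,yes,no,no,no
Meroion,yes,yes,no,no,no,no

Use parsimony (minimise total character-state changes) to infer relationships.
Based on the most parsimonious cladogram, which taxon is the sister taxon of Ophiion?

Character polarity is set by the outgroup: the derived state is whichever differs from the outgroup's state, so for C2 the derived state is 'no', and for the remaining characters it is 'yes'.
All ingroup taxa share the derived state 'yes' for C1; it defines the ingroup but does not resolve relationships within it.
Only Cyanana, Glyptensis, Ophiion, and Ornithodon show the derived state 'no' for C2, supporting them as a clade.
Only Cyanana and Ornithodon show the derived state 'yes' for C3, supporting them as a clade.
C4: derived state 'yes' in Ornithodon only — an autapomorphy, so it tells us nothing about relationships among taxa.
C5: derived state 'yes' in Glyptensis and Ophiion only — synapomorphy for {Glyptensis, Ophiion}.
C6 (derived state 'yes') is unique to Ornithodon (autapomorphy; uninformative for grouping).
Most parsimonious ingroup topology: (((Ornithodon,Cyanana),(Ophiion,Glyptensis)),Meroion).
Ophiion and Glyptensis form a cherry on this tree, so they are sister taxa.

Glyptensis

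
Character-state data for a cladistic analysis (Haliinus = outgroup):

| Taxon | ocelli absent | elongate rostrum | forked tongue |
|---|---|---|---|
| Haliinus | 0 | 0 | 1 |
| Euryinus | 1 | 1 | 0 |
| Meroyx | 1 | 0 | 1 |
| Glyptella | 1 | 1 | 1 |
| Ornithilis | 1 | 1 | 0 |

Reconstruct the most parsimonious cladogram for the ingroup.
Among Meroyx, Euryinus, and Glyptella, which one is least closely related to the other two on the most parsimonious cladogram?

Meroyx

Character polarity is set by the outgroup: the derived state is whichever differs from the outgroup's state, so for forked tongue the derived state is '0', and for the remaining characters it is '1'.
ocelli absent (derived state '1') is shared by all ingroup taxa — unites the whole ingroup.
Only Euryinus, Glyptella, and Ornithilis show the derived state '1' for elongate rostrum, supporting them as a clade.
forked tongue: derived state '0' in Euryinus and Ornithilis only — synapomorphy for {Euryinus, Ornithilis}.
Most parsimonious ingroup topology: (((Euryinus,Ornithilis),Glyptella),Meroyx).
Euryinus and Glyptella share a more recent common ancestor with each other than either does with Meroyx, so Meroyx is the least closely related of the three.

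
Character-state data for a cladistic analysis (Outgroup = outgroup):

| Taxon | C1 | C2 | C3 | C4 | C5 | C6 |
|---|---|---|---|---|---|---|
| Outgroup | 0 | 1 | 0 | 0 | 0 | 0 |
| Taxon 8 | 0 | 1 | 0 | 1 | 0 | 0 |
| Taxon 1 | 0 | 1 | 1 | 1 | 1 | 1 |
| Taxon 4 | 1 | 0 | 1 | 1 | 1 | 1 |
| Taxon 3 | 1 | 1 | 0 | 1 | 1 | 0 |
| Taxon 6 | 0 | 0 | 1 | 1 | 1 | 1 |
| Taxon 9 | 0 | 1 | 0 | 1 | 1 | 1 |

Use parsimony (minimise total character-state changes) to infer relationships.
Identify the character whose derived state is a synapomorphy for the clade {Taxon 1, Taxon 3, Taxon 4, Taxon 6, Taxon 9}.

C5

Character polarity is set by the outgroup: the derived state is whichever differs from the outgroup's state, so for C2 the derived state is '0', and for the remaining characters it is '1'.
C1 groups Taxon 3 and Taxon 4, which is incompatible with the clades supported by the remaining characters; treating it as convergent (homoplasy) costs fewer steps than any alternative tree.
C2: derived state '0' in Taxon 4 and Taxon 6 only — synapomorphy for {Taxon 4, Taxon 6}.
C3 (derived state '1') is shared by Taxon 1, Taxon 4, and Taxon 6 — a synapomorphy uniting that clade.
All ingroup taxa share the derived state '1' for C4; it defines the ingroup but does not resolve relationships within it.
C5: derived state '1' in Taxon 1, Taxon 3, Taxon 4, Taxon 6, and Taxon 9 only — synapomorphy for {Taxon 1, Taxon 3, Taxon 4, Taxon 6, Taxon 9}.
C6: derived state '1' in Taxon 1, Taxon 4, Taxon 6, and Taxon 9 only — synapomorphy for {Taxon 1, Taxon 4, Taxon 6, Taxon 9}.
Most parsimonious ingroup topology: (Taxon 8,(((Taxon 1,(Taxon 4,Taxon 6)),Taxon 9),Taxon 3)).
The clade {Taxon 1, Taxon 3, Taxon 4, Taxon 6, Taxon 9} is supported by C5: its derived state '1' occurs in exactly those taxa and in no other taxon (including the outgroup).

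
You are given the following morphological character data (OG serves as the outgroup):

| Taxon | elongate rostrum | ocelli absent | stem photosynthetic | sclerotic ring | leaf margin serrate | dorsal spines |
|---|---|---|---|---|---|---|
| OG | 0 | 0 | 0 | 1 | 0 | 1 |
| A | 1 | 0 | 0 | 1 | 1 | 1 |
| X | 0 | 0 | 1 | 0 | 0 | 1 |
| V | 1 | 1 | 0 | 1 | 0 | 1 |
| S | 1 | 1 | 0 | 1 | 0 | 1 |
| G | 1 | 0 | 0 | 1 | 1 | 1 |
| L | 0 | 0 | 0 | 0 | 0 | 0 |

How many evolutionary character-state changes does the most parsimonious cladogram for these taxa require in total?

6

Character polarity is set by the outgroup: the derived state is whichever differs from the outgroup's state, so for sclerotic ring, dorsal spines the derived state is '0', and for the remaining characters it is '1'.
elongate rostrum (derived state '1') is shared by A, G, S, and V — a synapomorphy uniting that clade.
ocelli absent: derived state '1' in S and V only — synapomorphy for {S, V}.
stem photosynthetic (derived state '1') is unique to X (autapomorphy; uninformative for grouping).
Only L and X show the derived state '0' for sclerotic ring, supporting them as a clade.
leaf margin serrate: derived state '1' in A and G only — synapomorphy for {A, G}.
dorsal spines: derived state '0' in L only — an autapomorphy, so it tells us nothing about relationships among taxa.
Most parsimonious ingroup topology: (((A,G),(V,S)),(X,L)).
Changes per character on this tree: elongate rostrum: 1; ocelli absent: 1; stem photosynthetic: 1; sclerotic ring: 1; leaf margin serrate: 1; dorsal spines: 1.
Total = 6.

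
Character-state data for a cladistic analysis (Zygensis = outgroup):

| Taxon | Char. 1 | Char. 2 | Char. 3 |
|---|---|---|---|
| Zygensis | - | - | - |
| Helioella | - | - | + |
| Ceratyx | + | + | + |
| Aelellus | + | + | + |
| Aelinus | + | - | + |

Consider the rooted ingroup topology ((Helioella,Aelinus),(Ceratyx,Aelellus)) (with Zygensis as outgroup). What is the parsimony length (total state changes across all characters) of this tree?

4

Map each character onto ((Helioella,Aelinus),(Ceratyx,Aelellus)) (rooted by Zygensis) and count the minimum state changes it requires (Fitch parsimony):
Char. 1: 2; Char. 2: 1; Char. 3: 1.
Total tree length = 4.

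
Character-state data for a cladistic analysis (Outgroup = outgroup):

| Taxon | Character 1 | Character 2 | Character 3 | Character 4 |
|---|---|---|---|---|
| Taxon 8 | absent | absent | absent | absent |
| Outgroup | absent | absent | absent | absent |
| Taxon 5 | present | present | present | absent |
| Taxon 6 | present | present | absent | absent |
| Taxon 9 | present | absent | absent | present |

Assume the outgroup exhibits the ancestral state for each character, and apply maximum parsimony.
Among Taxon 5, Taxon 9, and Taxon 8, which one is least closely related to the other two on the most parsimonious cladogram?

The outgroup has state 'absent' for every character, so 'present' is the derived state throughout.
Character 1: derived state 'present' in Taxon 5, Taxon 6, and Taxon 9 only — synapomorphy for {Taxon 5, Taxon 6, Taxon 9}.
Character 2: derived state 'present' in Taxon 5 and Taxon 6 only — synapomorphy for {Taxon 5, Taxon 6}.
Character 3 (derived state 'present') is unique to Taxon 5 (autapomorphy; uninformative for grouping).
Character 4: derived state 'present' in Taxon 9 only — an autapomorphy, so it tells us nothing about relationships among taxa.
Most parsimonious ingroup topology: (Taxon 8,((Taxon 5,Taxon 6),Taxon 9)).
Taxon 5 and Taxon 9 share a more recent common ancestor with each other than either does with Taxon 8, so Taxon 8 is the least closely related of the three.

Taxon 8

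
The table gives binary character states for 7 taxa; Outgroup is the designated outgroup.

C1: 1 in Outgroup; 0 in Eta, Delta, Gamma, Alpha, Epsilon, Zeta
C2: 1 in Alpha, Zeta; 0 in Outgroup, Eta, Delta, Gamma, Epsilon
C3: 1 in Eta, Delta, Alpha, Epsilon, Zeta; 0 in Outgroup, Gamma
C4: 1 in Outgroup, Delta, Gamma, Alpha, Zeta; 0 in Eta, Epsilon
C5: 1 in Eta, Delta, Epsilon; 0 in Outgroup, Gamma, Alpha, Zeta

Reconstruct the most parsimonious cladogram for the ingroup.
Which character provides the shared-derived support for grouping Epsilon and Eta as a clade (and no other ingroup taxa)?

Character polarity is set by the outgroup: the derived state is whichever differs from the outgroup's state, so for C1, C4 the derived state is '0', and for the remaining characters it is '1'.
C1 (derived state '0') is shared by all ingroup taxa — unites the whole ingroup.
C2 (derived state '1') is shared by Alpha and Zeta — a synapomorphy uniting that clade.
C3 (derived state '1') is shared by Alpha, Delta, Epsilon, Eta, and Zeta — a synapomorphy uniting that clade.
Only Epsilon and Eta show the derived state '0' for C4, supporting them as a clade.
Only Delta, Epsilon, and Eta show the derived state '1' for C5, supporting them as a clade.
Most parsimonious ingroup topology: ((((Eta,Epsilon),Delta),(Alpha,Zeta)),Gamma).
The clade {Epsilon, Eta} is supported by C4: its derived state '0' occurs in exactly those taxa and in no other taxon (including the outgroup).

C4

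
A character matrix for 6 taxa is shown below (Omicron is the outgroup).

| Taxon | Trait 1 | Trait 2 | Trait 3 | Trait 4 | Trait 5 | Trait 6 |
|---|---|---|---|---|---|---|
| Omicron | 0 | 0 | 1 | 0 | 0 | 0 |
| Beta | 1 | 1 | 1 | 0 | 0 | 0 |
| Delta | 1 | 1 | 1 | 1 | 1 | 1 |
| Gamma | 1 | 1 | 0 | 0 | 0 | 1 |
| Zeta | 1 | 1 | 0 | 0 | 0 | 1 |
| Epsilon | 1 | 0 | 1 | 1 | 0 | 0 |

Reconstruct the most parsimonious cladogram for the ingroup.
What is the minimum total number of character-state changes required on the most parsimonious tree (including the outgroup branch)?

Character polarity is set by the outgroup: the derived state is whichever differs from the outgroup's state, so for Trait 3 the derived state is '0', and for the remaining characters it is '1'.
All ingroup taxa share the derived state '1' for Trait 1; it defines the ingroup but does not resolve relationships within it.
Trait 2: derived state '1' in Beta, Delta, Gamma, and Zeta only — synapomorphy for {Beta, Delta, Gamma, Zeta}.
Trait 3: derived state '0' in Gamma and Zeta only — synapomorphy for {Gamma, Zeta}.
Trait 4 groups Delta and Epsilon, which is incompatible with the clades supported by the remaining characters; treating it as convergent (homoplasy) costs fewer steps than any alternative tree.
Trait 5 (derived state '1') is unique to Delta (autapomorphy; uninformative for grouping).
Only Delta, Gamma, and Zeta show the derived state '1' for Trait 6, supporting them as a clade.
Most parsimonious ingroup topology: ((Beta,(Delta,(Gamma,Zeta))),Epsilon).
Changes per character on this tree: Trait 1: 1; Trait 2: 1; Trait 3: 1; Trait 4: 2; Trait 5: 1; Trait 6: 1.
Total = 7.

7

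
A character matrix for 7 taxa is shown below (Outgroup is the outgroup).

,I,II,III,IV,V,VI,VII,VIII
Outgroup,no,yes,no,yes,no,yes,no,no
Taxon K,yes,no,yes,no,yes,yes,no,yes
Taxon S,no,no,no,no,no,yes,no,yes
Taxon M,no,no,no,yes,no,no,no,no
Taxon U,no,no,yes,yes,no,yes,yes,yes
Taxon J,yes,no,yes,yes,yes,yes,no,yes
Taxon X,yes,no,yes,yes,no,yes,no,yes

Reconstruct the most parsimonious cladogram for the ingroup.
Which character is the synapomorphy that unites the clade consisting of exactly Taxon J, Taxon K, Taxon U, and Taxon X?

Character polarity is set by the outgroup: the derived state is whichever differs from the outgroup's state, so for II, IV, VI the derived state is 'no', and for the remaining characters it is 'yes'.
I (derived state 'yes') is shared by Taxon J, Taxon K, and Taxon X — a synapomorphy uniting that clade.
All ingroup taxa share the derived state 'no' for II; it defines the ingroup but does not resolve relationships within it.
III (derived state 'yes') is shared by Taxon J, Taxon K, Taxon U, and Taxon X — a synapomorphy uniting that clade.
IV groups Taxon K and Taxon S, which is incompatible with the clades supported by the remaining characters; treating it as convergent (homoplasy) costs fewer steps than any alternative tree.
V (derived state 'yes') is shared by Taxon J and Taxon K — a synapomorphy uniting that clade.
VI: derived state 'no' in Taxon M only — an autapomorphy, so it tells us nothing about relationships among taxa.
VII (derived state 'yes') is unique to Taxon U (autapomorphy; uninformative for grouping).
Only Taxon J, Taxon K, Taxon S, Taxon U, and Taxon X show the derived state 'yes' for VIII, supporting them as a clade.
Most parsimonious ingroup topology: (((((Taxon K,Taxon J),Taxon X),Taxon U),Taxon S),Taxon M).
The clade {Taxon J, Taxon K, Taxon U, Taxon X} is supported by III: its derived state 'yes' occurs in exactly those taxa and in no other taxon (including the outgroup).

III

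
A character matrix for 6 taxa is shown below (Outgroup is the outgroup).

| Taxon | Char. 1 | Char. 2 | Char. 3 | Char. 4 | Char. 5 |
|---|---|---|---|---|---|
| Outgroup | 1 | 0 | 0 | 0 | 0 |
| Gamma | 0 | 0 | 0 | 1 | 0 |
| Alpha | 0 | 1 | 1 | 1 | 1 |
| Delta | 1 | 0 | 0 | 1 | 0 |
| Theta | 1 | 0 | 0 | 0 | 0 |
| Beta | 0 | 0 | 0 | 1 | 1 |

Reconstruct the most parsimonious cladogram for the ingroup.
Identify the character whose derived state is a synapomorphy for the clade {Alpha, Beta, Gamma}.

Char. 1

Character polarity is set by the outgroup: the derived state is whichever differs from the outgroup's state, so for Char. 1 the derived state is '0', and for the remaining characters it is '1'.
Only Alpha, Beta, and Gamma show the derived state '0' for Char. 1, supporting them as a clade.
Char. 2: derived state '1' in Alpha only — an autapomorphy, so it tells us nothing about relationships among taxa.
Char. 3 (derived state '1') is unique to Alpha (autapomorphy; uninformative for grouping).
Char. 4: derived state '1' in Alpha, Beta, Delta, and Gamma only — synapomorphy for {Alpha, Beta, Delta, Gamma}.
Char. 5: derived state '1' in Alpha and Beta only — synapomorphy for {Alpha, Beta}.
Most parsimonious ingroup topology: (((Gamma,(Alpha,Beta)),Delta),Theta).
The clade {Alpha, Beta, Gamma} is supported by Char. 1: its derived state '0' occurs in exactly those taxa and in no other taxon (including the outgroup).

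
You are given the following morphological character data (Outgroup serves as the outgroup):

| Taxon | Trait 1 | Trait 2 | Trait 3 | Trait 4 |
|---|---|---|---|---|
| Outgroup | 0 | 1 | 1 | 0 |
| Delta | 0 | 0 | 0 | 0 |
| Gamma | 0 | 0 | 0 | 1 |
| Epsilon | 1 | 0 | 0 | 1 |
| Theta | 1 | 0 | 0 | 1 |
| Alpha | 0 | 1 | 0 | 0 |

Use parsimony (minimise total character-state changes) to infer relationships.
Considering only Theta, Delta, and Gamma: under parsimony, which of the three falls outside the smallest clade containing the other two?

Delta

Character polarity is set by the outgroup: the derived state is whichever differs from the outgroup's state, so for Trait 2, Trait 3 the derived state is '0', and for the remaining characters it is '1'.
Trait 1 (derived state '1') is shared by Epsilon and Theta — a synapomorphy uniting that clade.
Only Delta, Epsilon, Gamma, and Theta show the derived state '0' for Trait 2, supporting them as a clade.
All ingroup taxa share the derived state '0' for Trait 3; it defines the ingroup but does not resolve relationships within it.
Only Epsilon, Gamma, and Theta show the derived state '1' for Trait 4, supporting them as a clade.
Most parsimonious ingroup topology: ((Delta,(Gamma,(Epsilon,Theta))),Alpha).
Gamma and Theta share a more recent common ancestor with each other than either does with Delta, so Delta is the least closely related of the three.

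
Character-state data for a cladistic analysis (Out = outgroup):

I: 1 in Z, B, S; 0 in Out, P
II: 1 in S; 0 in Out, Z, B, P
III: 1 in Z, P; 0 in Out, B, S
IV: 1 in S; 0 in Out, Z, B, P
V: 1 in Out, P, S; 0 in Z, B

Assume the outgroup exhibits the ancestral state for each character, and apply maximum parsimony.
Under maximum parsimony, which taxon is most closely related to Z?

Character polarity is set by the outgroup: the derived state is whichever differs from the outgroup's state, so for V the derived state is '0', and for the remaining characters it is '1'.
I (derived state '1') is shared by B, S, and Z — a synapomorphy uniting that clade.
II: derived state '1' in S only — an autapomorphy, so it tells us nothing about relationships among taxa.
III groups P and Z, which is incompatible with the clades supported by the remaining characters; treating it as convergent (homoplasy) costs fewer steps than any alternative tree.
IV (derived state '1') is unique to S (autapomorphy; uninformative for grouping).
V: derived state '0' in B and Z only — synapomorphy for {B, Z}.
Most parsimonious ingroup topology: (((Z,B),S),P).
Z and B form a cherry on this tree, so they are sister taxa.

B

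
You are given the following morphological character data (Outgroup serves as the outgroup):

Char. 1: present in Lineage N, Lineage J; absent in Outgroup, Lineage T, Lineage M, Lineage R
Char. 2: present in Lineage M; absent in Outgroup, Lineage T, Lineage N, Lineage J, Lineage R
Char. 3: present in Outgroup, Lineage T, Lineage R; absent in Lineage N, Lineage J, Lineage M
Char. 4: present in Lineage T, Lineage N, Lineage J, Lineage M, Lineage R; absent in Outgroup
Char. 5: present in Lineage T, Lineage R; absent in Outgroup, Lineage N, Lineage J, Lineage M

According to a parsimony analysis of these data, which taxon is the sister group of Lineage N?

Character polarity is set by the outgroup: the derived state is whichever differs from the outgroup's state, so for Char. 3 the derived state is 'absent', and for the remaining characters it is 'present'.
Only Lineage J and Lineage N show the derived state 'present' for Char. 1, supporting them as a clade.
Char. 2: derived state 'present' in Lineage M only — an autapomorphy, so it tells us nothing about relationships among taxa.
Char. 3: derived state 'absent' in Lineage J, Lineage M, and Lineage N only — synapomorphy for {Lineage J, Lineage M, Lineage N}.
All ingroup taxa share the derived state 'present' for Char. 4; it defines the ingroup but does not resolve relationships within it.
Only Lineage R and Lineage T show the derived state 'present' for Char. 5, supporting them as a clade.
Most parsimonious ingroup topology: ((Lineage T,Lineage R),((Lineage N,Lineage J),Lineage M)).
Lineage N and Lineage J form a cherry on this tree, so they are sister taxa.

Lineage J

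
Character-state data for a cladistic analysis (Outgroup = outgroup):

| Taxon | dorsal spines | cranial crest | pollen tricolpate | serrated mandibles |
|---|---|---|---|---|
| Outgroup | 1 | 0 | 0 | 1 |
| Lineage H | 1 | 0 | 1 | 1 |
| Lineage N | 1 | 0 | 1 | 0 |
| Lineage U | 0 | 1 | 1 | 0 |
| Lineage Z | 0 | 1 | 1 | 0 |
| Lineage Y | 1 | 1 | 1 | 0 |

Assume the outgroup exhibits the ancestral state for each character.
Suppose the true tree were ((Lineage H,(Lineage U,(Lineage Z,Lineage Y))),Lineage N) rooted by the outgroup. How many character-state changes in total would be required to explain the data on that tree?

6

Map each character onto ((Lineage H,(Lineage U,(Lineage Z,Lineage Y))),Lineage N) (rooted by Outgroup) and count the minimum state changes it requires (Fitch parsimony):
dorsal spines: 2; cranial crest: 1; pollen tricolpate: 1; serrated mandibles: 2.
Total tree length = 6.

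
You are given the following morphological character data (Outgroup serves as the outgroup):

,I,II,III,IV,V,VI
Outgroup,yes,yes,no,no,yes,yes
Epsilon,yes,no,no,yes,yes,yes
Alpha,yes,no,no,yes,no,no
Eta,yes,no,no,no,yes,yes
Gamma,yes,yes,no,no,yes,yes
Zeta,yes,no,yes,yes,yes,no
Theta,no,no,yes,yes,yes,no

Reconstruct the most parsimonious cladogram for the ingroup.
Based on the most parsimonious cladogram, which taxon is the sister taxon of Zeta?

Character polarity is set by the outgroup: the derived state is whichever differs from the outgroup's state, so for I, II, V, VI the derived state is 'no', and for the remaining characters it is 'yes'.
I (derived state 'no') is unique to Theta (autapomorphy; uninformative for grouping).
Only Alpha, Epsilon, Eta, Theta, and Zeta show the derived state 'no' for II, supporting them as a clade.
Only Theta and Zeta show the derived state 'yes' for III, supporting them as a clade.
Only Alpha, Epsilon, Theta, and Zeta show the derived state 'yes' for IV, supporting them as a clade.
V: derived state 'no' in Alpha only — an autapomorphy, so it tells us nothing about relationships among taxa.
VI (derived state 'no') is shared by Alpha, Theta, and Zeta — a synapomorphy uniting that clade.
Most parsimonious ingroup topology: (((Epsilon,(Alpha,(Zeta,Theta))),Eta),Gamma).
Zeta and Theta form a cherry on this tree, so they are sister taxa.

Theta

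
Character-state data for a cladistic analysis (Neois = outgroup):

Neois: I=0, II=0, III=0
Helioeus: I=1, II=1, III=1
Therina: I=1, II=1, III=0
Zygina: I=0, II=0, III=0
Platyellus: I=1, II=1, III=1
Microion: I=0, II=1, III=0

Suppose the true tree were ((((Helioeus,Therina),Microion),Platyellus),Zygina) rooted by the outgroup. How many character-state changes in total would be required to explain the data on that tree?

5

Map each character onto ((((Helioeus,Therina),Microion),Platyellus),Zygina) (rooted by Neois) and count the minimum state changes it requires (Fitch parsimony):
I: 2; II: 1; III: 2.
Total tree length = 5.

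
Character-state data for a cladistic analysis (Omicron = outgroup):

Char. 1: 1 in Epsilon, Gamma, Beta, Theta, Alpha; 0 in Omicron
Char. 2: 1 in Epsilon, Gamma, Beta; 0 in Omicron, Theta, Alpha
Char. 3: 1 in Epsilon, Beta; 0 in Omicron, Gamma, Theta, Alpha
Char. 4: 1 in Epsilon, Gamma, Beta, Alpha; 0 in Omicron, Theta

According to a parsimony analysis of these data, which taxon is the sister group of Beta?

Epsilon

The outgroup has state '0' for every character, so '1' is the derived state throughout.
All ingroup taxa share the derived state '1' for Char. 1; it defines the ingroup but does not resolve relationships within it.
Char. 2: derived state '1' in Beta, Epsilon, and Gamma only — synapomorphy for {Beta, Epsilon, Gamma}.
Char. 3: derived state '1' in Beta and Epsilon only — synapomorphy for {Beta, Epsilon}.
Only Alpha, Beta, Epsilon, and Gamma show the derived state '1' for Char. 4, supporting them as a clade.
Most parsimonious ingroup topology: ((((Epsilon,Beta),Gamma),Alpha),Theta).
Beta and Epsilon form a cherry on this tree, so they are sister taxa.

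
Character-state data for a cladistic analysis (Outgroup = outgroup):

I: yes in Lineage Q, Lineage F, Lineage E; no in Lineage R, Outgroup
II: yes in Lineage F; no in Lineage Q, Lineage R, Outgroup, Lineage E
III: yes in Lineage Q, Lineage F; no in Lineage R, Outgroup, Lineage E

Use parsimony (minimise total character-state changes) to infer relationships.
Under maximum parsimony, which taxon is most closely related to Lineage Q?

Lineage F

The outgroup has state 'no' for every character, so 'yes' is the derived state throughout.
I (derived state 'yes') is shared by Lineage E, Lineage F, and Lineage Q — a synapomorphy uniting that clade.
II (derived state 'yes') is unique to Lineage F (autapomorphy; uninformative for grouping).
III (derived state 'yes') is shared by Lineage F and Lineage Q — a synapomorphy uniting that clade.
Most parsimonious ingroup topology: (Lineage R,(Lineage E,(Lineage Q,Lineage F))).
Lineage Q and Lineage F form a cherry on this tree, so they are sister taxa.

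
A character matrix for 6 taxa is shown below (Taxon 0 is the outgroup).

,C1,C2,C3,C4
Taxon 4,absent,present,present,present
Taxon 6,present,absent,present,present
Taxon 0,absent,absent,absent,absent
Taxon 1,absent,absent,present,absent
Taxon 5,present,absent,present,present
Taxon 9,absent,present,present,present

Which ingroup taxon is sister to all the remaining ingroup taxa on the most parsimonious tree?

Taxon 1

The outgroup has state 'absent' for every character, so 'present' is the derived state throughout.
Only Taxon 5 and Taxon 6 show the derived state 'present' for C1, supporting them as a clade.
C2: derived state 'present' in Taxon 4 and Taxon 9 only — synapomorphy for {Taxon 4, Taxon 9}.
C3 (derived state 'present') is shared by all ingroup taxa — unites the whole ingroup.
C4 (derived state 'present') is shared by Taxon 4, Taxon 5, Taxon 6, and Taxon 9 — a synapomorphy uniting that clade.
Most parsimonious ingroup topology: (((Taxon 6,Taxon 5),(Taxon 4,Taxon 9)),Taxon 1).
Taxon 1 is sister to the clade containing all other ingroup taxa, so it is the earliest-diverging (most basal) ingroup lineage.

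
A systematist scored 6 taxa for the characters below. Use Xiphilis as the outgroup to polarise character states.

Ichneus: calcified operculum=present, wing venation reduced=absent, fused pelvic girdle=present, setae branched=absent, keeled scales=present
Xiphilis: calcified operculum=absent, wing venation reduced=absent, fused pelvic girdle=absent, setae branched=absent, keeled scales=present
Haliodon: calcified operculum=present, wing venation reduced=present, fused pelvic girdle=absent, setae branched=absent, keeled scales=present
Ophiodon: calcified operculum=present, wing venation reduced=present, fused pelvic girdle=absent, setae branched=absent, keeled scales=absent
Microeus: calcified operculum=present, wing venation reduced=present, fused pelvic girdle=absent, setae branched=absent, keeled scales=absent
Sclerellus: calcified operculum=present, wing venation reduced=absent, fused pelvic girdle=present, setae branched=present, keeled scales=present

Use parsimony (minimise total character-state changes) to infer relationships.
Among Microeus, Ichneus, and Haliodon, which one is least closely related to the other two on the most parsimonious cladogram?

Character polarity is set by the outgroup: the derived state is whichever differs from the outgroup's state, so for keeled scales the derived state is 'absent', and for the remaining characters it is 'present'.
calcified operculum (derived state 'present') is shared by all ingroup taxa — unites the whole ingroup.
wing venation reduced: derived state 'present' in Haliodon, Microeus, and Ophiodon only — synapomorphy for {Haliodon, Microeus, Ophiodon}.
fused pelvic girdle (derived state 'present') is shared by Ichneus and Sclerellus — a synapomorphy uniting that clade.
setae branched (derived state 'present') is unique to Sclerellus (autapomorphy; uninformative for grouping).
Only Microeus and Ophiodon show the derived state 'absent' for keeled scales, supporting them as a clade.
Most parsimonious ingroup topology: ((Sclerellus,Ichneus),((Ophiodon,Microeus),Haliodon)).
Haliodon and Microeus share a more recent common ancestor with each other than either does with Ichneus, so Ichneus is the least closely related of the three.

Ichneus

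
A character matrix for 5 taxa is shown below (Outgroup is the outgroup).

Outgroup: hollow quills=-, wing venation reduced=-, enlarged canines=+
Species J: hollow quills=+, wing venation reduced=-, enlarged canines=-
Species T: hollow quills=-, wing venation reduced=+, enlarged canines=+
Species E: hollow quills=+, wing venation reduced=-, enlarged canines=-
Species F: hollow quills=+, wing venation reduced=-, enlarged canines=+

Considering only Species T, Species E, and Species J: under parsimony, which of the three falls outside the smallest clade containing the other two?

Species T

Character polarity is set by the outgroup: the derived state is whichever differs from the outgroup's state, so for enlarged canines the derived state is '-', and for the remaining characters it is '+'.
Only Species E, Species F, and Species J show the derived state '+' for hollow quills, supporting them as a clade.
wing venation reduced (derived state '+') is unique to Species T (autapomorphy; uninformative for grouping).
Only Species E and Species J show the derived state '-' for enlarged canines, supporting them as a clade.
Most parsimonious ingroup topology: (((Species J,Species E),Species F),Species T).
Species J and Species E share a more recent common ancestor with each other than either does with Species T, so Species T is the least closely related of the three.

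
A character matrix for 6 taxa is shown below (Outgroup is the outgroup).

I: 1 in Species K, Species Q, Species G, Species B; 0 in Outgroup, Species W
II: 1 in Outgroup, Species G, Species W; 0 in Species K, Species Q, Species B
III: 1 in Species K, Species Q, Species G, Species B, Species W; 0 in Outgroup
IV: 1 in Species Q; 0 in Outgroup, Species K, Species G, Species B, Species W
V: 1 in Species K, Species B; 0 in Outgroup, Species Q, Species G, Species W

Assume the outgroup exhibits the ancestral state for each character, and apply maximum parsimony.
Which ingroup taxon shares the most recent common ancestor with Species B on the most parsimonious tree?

Species K

Character polarity is set by the outgroup: the derived state is whichever differs from the outgroup's state, so for II the derived state is '0', and for the remaining characters it is '1'.
Only Species B, Species G, Species K, and Species Q show the derived state '1' for I, supporting them as a clade.
II: derived state '0' in Species B, Species K, and Species Q only — synapomorphy for {Species B, Species K, Species Q}.
All ingroup taxa share the derived state '1' for III; it defines the ingroup but does not resolve relationships within it.
IV (derived state '1') is unique to Species Q (autapomorphy; uninformative for grouping).
V (derived state '1') is shared by Species B and Species K — a synapomorphy uniting that clade.
Most parsimonious ingroup topology: ((((Species K,Species B),Species Q),Species G),Species W).
Species B and Species K form a cherry on this tree, so they are sister taxa.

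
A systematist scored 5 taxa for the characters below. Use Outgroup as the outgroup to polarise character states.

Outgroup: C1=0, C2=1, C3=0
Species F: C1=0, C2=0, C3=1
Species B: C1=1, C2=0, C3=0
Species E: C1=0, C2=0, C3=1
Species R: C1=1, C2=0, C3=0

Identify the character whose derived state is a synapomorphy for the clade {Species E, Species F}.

C3

Character polarity is set by the outgroup: the derived state is whichever differs from the outgroup's state, so for C2 the derived state is '0', and for the remaining characters it is '1'.
C1: derived state '1' in Species B and Species R only — synapomorphy for {Species B, Species R}.
All ingroup taxa share the derived state '0' for C2; it defines the ingroup but does not resolve relationships within it.
Only Species E and Species F show the derived state '1' for C3, supporting them as a clade.
Most parsimonious ingroup topology: ((Species F,Species E),(Species B,Species R)).
The clade {Species E, Species F} is supported by C3: its derived state '1' occurs in exactly those taxa and in no other taxon (including the outgroup).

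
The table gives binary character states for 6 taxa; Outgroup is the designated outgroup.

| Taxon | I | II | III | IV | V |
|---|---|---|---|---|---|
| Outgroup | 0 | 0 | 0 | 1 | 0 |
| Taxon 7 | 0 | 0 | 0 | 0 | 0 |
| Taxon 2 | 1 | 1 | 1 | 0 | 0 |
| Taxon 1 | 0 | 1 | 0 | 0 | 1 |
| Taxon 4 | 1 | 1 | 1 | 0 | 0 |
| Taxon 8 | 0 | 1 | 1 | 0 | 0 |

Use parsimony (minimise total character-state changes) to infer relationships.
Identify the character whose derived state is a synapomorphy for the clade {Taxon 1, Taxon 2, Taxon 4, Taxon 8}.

Character polarity is set by the outgroup: the derived state is whichever differs from the outgroup's state, so for IV the derived state is '0', and for the remaining characters it is '1'.
I: derived state '1' in Taxon 2 and Taxon 4 only — synapomorphy for {Taxon 2, Taxon 4}.
II: derived state '1' in Taxon 1, Taxon 2, Taxon 4, and Taxon 8 only — synapomorphy for {Taxon 1, Taxon 2, Taxon 4, Taxon 8}.
III: derived state '1' in Taxon 2, Taxon 4, and Taxon 8 only — synapomorphy for {Taxon 2, Taxon 4, Taxon 8}.
IV (derived state '0') is shared by all ingroup taxa — unites the whole ingroup.
V: derived state '1' in Taxon 1 only — an autapomorphy, so it tells us nothing about relationships among taxa.
Most parsimonious ingroup topology: (Taxon 7,(((Taxon 2,Taxon 4),Taxon 8),Taxon 1)).
The clade {Taxon 1, Taxon 2, Taxon 4, Taxon 8} is supported by II: its derived state '1' occurs in exactly those taxa and in no other taxon (including the outgroup).

II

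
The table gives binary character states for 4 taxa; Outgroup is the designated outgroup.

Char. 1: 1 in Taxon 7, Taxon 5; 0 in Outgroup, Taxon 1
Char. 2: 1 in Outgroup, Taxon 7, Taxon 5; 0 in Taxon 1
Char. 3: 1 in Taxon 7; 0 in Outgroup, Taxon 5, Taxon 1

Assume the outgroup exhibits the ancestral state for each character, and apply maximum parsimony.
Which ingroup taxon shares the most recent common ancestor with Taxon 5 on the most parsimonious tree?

Taxon 7

Character polarity is set by the outgroup: the derived state is whichever differs from the outgroup's state, so for Char. 2 the derived state is '0', and for the remaining characters it is '1'.
Char. 1 (derived state '1') is shared by Taxon 5 and Taxon 7 — a synapomorphy uniting that clade.
Char. 2 (derived state '0') is unique to Taxon 1 (autapomorphy; uninformative for grouping).
Char. 3: derived state '1' in Taxon 7 only — an autapomorphy, so it tells us nothing about relationships among taxa.
Most parsimonious ingroup topology: ((Taxon 7,Taxon 5),Taxon 1).
Taxon 5 and Taxon 7 form a cherry on this tree, so they are sister taxa.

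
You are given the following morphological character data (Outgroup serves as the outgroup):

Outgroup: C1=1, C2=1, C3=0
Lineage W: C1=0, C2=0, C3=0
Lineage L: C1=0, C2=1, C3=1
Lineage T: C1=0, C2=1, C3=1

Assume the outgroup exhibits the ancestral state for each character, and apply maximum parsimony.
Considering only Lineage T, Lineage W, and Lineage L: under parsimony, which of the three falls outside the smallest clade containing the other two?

Character polarity is set by the outgroup: the derived state is whichever differs from the outgroup's state, so for C1, C2 the derived state is '0', and for the remaining characters it is '1'.
C1 (derived state '0') is shared by all ingroup taxa — unites the whole ingroup.
C2: derived state '0' in Lineage W only — an autapomorphy, so it tells us nothing about relationships among taxa.
C3: derived state '1' in Lineage L and Lineage T only — synapomorphy for {Lineage L, Lineage T}.
Most parsimonious ingroup topology: (Lineage W,(Lineage L,Lineage T)).
Lineage L and Lineage T share a more recent common ancestor with each other than either does with Lineage W, so Lineage W is the least closely related of the three.

Lineage W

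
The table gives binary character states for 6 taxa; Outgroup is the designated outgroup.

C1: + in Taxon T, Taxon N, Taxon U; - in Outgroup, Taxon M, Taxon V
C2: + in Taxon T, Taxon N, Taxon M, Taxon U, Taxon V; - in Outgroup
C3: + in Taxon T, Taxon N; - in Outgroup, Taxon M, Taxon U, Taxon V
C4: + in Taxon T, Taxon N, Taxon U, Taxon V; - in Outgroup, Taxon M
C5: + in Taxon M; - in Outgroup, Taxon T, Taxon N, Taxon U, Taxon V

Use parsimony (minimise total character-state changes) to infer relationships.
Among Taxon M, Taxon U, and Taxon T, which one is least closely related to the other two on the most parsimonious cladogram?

Taxon M

The outgroup has state '-' for every character, so '+' is the derived state throughout.
C1 (derived state '+') is shared by Taxon N, Taxon T, and Taxon U — a synapomorphy uniting that clade.
All ingroup taxa share the derived state '+' for C2; it defines the ingroup but does not resolve relationships within it.
C3 (derived state '+') is shared by Taxon N and Taxon T — a synapomorphy uniting that clade.
C4: derived state '+' in Taxon N, Taxon T, Taxon U, and Taxon V only — synapomorphy for {Taxon N, Taxon T, Taxon U, Taxon V}.
C5: derived state '+' in Taxon M only — an autapomorphy, so it tells us nothing about relationships among taxa.
Most parsimonious ingroup topology: ((((Taxon T,Taxon N),Taxon U),Taxon V),Taxon M).
Taxon U and Taxon T share a more recent common ancestor with each other than either does with Taxon M, so Taxon M is the least closely related of the three.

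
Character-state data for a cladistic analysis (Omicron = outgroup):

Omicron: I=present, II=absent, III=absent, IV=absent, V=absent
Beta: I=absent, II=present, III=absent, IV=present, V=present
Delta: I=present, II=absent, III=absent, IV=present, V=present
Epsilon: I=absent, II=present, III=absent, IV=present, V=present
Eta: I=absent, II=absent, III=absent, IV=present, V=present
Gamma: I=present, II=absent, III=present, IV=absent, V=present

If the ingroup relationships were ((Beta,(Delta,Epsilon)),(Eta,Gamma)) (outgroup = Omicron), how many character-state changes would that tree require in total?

9

Map each character onto ((Beta,(Delta,Epsilon)),(Eta,Gamma)) (rooted by Omicron) and count the minimum state changes it requires (Fitch parsimony):
I: 3; II: 2; III: 1; IV: 2; V: 1.
Total tree length = 9.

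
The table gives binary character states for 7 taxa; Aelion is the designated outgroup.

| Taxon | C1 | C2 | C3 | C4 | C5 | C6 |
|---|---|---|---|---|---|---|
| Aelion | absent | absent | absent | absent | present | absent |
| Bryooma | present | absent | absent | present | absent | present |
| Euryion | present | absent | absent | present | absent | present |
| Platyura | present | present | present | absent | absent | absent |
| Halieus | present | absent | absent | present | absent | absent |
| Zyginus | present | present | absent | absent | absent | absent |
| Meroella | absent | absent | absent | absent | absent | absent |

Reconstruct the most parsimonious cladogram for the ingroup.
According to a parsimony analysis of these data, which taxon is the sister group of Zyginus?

Character polarity is set by the outgroup: the derived state is whichever differs from the outgroup's state, so for C5 the derived state is 'absent', and for the remaining characters it is 'present'.
C1: derived state 'present' in Bryooma, Euryion, Halieus, Platyura, and Zyginus only — synapomorphy for {Bryooma, Euryion, Halieus, Platyura, Zyginus}.
C2: derived state 'present' in Platyura and Zyginus only — synapomorphy for {Platyura, Zyginus}.
C3: derived state 'present' in Platyura only — an autapomorphy, so it tells us nothing about relationships among taxa.
Only Bryooma, Euryion, and Halieus show the derived state 'present' for C4, supporting them as a clade.
All ingroup taxa share the derived state 'absent' for C5; it defines the ingroup but does not resolve relationships within it.
C6 (derived state 'present') is shared by Bryooma and Euryion — a synapomorphy uniting that clade.
Most parsimonious ingroup topology: ((((Bryooma,Euryion),Halieus),(Platyura,Zyginus)),Meroella).
Zyginus and Platyura form a cherry on this tree, so they are sister taxa.

Platyura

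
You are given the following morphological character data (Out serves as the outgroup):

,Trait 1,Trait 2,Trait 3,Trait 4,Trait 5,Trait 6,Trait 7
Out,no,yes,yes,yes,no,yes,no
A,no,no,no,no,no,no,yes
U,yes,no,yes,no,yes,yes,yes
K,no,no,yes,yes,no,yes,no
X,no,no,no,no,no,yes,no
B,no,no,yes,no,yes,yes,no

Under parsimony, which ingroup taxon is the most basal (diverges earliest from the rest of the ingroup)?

K

Character polarity is set by the outgroup: the derived state is whichever differs from the outgroup's state, so for Trait 2, Trait 3, Trait 4, Trait 6 the derived state is 'no', and for the remaining characters it is 'yes'.
Trait 1 (derived state 'yes') is unique to U (autapomorphy; uninformative for grouping).
All ingroup taxa share the derived state 'no' for Trait 2; it defines the ingroup but does not resolve relationships within it.
Trait 3 (derived state 'no') is shared by A and X — a synapomorphy uniting that clade.
Trait 4: derived state 'no' in A, B, U, and X only — synapomorphy for {A, B, U, X}.
Trait 5 (derived state 'yes') is shared by B and U — a synapomorphy uniting that clade.
Trait 6: derived state 'no' in A only — an autapomorphy, so it tells us nothing about relationships among taxa.
Trait 7 (state 'yes') occurs in A and U but conflicts with the nesting implied by the other characters — most parsimoniously interpreted as homoplasy.
Most parsimonious ingroup topology: (((A,X),(U,B)),K).
K is sister to the clade containing all other ingroup taxa, so it is the earliest-diverging (most basal) ingroup lineage.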